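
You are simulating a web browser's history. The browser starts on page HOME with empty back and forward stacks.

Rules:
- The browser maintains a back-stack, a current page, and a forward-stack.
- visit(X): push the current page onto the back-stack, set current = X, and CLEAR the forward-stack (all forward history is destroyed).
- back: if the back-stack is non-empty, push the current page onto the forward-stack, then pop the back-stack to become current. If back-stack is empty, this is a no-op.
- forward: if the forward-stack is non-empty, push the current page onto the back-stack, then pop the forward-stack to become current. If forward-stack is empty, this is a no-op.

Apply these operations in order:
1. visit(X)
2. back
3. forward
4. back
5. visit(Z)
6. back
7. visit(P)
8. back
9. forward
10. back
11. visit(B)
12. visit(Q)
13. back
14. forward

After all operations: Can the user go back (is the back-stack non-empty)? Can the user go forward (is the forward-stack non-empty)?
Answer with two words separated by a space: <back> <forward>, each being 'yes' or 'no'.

Answer: yes no

Derivation:
After 1 (visit(X)): cur=X back=1 fwd=0
After 2 (back): cur=HOME back=0 fwd=1
After 3 (forward): cur=X back=1 fwd=0
After 4 (back): cur=HOME back=0 fwd=1
After 5 (visit(Z)): cur=Z back=1 fwd=0
After 6 (back): cur=HOME back=0 fwd=1
After 7 (visit(P)): cur=P back=1 fwd=0
After 8 (back): cur=HOME back=0 fwd=1
After 9 (forward): cur=P back=1 fwd=0
After 10 (back): cur=HOME back=0 fwd=1
After 11 (visit(B)): cur=B back=1 fwd=0
After 12 (visit(Q)): cur=Q back=2 fwd=0
After 13 (back): cur=B back=1 fwd=1
After 14 (forward): cur=Q back=2 fwd=0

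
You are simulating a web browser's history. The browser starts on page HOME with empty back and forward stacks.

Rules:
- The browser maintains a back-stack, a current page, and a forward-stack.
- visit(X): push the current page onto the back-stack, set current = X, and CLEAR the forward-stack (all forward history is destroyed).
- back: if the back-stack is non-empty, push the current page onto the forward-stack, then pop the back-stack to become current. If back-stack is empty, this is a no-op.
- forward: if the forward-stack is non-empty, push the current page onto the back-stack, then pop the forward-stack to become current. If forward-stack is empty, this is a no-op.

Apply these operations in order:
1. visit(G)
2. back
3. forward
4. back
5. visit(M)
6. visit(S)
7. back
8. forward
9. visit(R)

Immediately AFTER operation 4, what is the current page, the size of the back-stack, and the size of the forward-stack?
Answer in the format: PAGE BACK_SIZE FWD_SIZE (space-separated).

After 1 (visit(G)): cur=G back=1 fwd=0
After 2 (back): cur=HOME back=0 fwd=1
After 3 (forward): cur=G back=1 fwd=0
After 4 (back): cur=HOME back=0 fwd=1

HOME 0 1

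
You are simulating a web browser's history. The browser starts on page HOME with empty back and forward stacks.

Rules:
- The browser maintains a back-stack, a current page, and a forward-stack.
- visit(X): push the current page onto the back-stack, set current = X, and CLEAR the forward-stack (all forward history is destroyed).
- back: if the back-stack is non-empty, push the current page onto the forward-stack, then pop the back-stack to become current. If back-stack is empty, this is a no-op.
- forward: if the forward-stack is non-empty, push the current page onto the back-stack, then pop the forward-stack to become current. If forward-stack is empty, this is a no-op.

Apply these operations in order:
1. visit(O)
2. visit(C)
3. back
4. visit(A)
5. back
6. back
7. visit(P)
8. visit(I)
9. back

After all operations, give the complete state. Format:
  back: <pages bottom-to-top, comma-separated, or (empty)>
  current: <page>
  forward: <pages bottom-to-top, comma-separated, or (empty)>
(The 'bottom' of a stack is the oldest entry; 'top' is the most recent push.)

Answer: back: HOME
current: P
forward: I

Derivation:
After 1 (visit(O)): cur=O back=1 fwd=0
After 2 (visit(C)): cur=C back=2 fwd=0
After 3 (back): cur=O back=1 fwd=1
After 4 (visit(A)): cur=A back=2 fwd=0
After 5 (back): cur=O back=1 fwd=1
After 6 (back): cur=HOME back=0 fwd=2
After 7 (visit(P)): cur=P back=1 fwd=0
After 8 (visit(I)): cur=I back=2 fwd=0
After 9 (back): cur=P back=1 fwd=1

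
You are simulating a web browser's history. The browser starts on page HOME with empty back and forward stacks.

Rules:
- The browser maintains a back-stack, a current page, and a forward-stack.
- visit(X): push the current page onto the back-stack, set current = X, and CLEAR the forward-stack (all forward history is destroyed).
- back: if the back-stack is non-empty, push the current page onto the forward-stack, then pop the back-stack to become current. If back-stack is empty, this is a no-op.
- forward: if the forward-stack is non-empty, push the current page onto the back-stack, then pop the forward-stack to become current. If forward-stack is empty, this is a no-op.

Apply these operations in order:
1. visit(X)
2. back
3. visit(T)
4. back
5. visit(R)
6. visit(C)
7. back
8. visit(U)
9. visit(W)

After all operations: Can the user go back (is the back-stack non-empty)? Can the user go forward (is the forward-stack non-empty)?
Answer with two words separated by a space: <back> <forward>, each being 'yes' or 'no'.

Answer: yes no

Derivation:
After 1 (visit(X)): cur=X back=1 fwd=0
After 2 (back): cur=HOME back=0 fwd=1
After 3 (visit(T)): cur=T back=1 fwd=0
After 4 (back): cur=HOME back=0 fwd=1
After 5 (visit(R)): cur=R back=1 fwd=0
After 6 (visit(C)): cur=C back=2 fwd=0
After 7 (back): cur=R back=1 fwd=1
After 8 (visit(U)): cur=U back=2 fwd=0
After 9 (visit(W)): cur=W back=3 fwd=0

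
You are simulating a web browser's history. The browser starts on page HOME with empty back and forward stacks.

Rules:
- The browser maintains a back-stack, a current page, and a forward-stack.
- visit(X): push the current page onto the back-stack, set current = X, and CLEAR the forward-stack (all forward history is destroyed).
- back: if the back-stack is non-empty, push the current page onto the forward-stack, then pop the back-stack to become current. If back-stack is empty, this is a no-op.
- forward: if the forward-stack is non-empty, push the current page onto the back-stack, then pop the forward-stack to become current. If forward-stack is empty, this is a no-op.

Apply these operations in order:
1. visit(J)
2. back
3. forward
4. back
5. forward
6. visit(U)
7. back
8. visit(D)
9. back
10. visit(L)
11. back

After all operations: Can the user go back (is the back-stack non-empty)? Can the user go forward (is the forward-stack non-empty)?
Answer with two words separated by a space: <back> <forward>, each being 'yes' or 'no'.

Answer: yes yes

Derivation:
After 1 (visit(J)): cur=J back=1 fwd=0
After 2 (back): cur=HOME back=0 fwd=1
After 3 (forward): cur=J back=1 fwd=0
After 4 (back): cur=HOME back=0 fwd=1
After 5 (forward): cur=J back=1 fwd=0
After 6 (visit(U)): cur=U back=2 fwd=0
After 7 (back): cur=J back=1 fwd=1
After 8 (visit(D)): cur=D back=2 fwd=0
After 9 (back): cur=J back=1 fwd=1
After 10 (visit(L)): cur=L back=2 fwd=0
After 11 (back): cur=J back=1 fwd=1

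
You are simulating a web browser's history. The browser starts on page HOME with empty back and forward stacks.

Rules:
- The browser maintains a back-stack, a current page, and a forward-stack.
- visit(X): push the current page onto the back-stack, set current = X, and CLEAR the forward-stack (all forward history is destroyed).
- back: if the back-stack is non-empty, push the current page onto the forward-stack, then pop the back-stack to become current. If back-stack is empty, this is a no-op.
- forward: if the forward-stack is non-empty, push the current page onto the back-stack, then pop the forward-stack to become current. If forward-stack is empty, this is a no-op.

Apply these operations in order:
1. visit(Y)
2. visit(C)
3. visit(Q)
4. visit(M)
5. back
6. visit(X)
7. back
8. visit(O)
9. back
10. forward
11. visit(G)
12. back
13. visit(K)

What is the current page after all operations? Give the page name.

After 1 (visit(Y)): cur=Y back=1 fwd=0
After 2 (visit(C)): cur=C back=2 fwd=0
After 3 (visit(Q)): cur=Q back=3 fwd=0
After 4 (visit(M)): cur=M back=4 fwd=0
After 5 (back): cur=Q back=3 fwd=1
After 6 (visit(X)): cur=X back=4 fwd=0
After 7 (back): cur=Q back=3 fwd=1
After 8 (visit(O)): cur=O back=4 fwd=0
After 9 (back): cur=Q back=3 fwd=1
After 10 (forward): cur=O back=4 fwd=0
After 11 (visit(G)): cur=G back=5 fwd=0
After 12 (back): cur=O back=4 fwd=1
After 13 (visit(K)): cur=K back=5 fwd=0

Answer: K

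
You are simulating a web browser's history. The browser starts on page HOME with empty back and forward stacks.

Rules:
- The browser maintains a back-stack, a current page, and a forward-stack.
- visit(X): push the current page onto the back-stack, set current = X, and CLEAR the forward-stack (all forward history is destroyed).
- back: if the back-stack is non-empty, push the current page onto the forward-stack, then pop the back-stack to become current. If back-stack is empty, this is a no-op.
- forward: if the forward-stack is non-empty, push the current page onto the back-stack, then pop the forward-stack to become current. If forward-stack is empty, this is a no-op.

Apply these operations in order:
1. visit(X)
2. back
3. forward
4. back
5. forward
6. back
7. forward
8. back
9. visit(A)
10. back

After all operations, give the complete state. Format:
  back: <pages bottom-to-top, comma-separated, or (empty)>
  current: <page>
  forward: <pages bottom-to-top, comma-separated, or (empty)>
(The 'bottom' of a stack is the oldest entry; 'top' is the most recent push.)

After 1 (visit(X)): cur=X back=1 fwd=0
After 2 (back): cur=HOME back=0 fwd=1
After 3 (forward): cur=X back=1 fwd=0
After 4 (back): cur=HOME back=0 fwd=1
After 5 (forward): cur=X back=1 fwd=0
After 6 (back): cur=HOME back=0 fwd=1
After 7 (forward): cur=X back=1 fwd=0
After 8 (back): cur=HOME back=0 fwd=1
After 9 (visit(A)): cur=A back=1 fwd=0
After 10 (back): cur=HOME back=0 fwd=1

Answer: back: (empty)
current: HOME
forward: A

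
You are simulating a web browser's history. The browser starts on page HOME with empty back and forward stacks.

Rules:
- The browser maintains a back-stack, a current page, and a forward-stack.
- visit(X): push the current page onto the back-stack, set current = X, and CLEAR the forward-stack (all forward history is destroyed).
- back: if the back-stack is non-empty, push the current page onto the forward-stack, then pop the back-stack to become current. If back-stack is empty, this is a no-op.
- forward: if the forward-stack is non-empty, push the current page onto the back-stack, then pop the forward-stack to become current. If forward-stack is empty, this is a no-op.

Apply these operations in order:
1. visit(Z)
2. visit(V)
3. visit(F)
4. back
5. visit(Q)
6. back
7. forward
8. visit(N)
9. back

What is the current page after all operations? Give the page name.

Answer: Q

Derivation:
After 1 (visit(Z)): cur=Z back=1 fwd=0
After 2 (visit(V)): cur=V back=2 fwd=0
After 3 (visit(F)): cur=F back=3 fwd=0
After 4 (back): cur=V back=2 fwd=1
After 5 (visit(Q)): cur=Q back=3 fwd=0
After 6 (back): cur=V back=2 fwd=1
After 7 (forward): cur=Q back=3 fwd=0
After 8 (visit(N)): cur=N back=4 fwd=0
After 9 (back): cur=Q back=3 fwd=1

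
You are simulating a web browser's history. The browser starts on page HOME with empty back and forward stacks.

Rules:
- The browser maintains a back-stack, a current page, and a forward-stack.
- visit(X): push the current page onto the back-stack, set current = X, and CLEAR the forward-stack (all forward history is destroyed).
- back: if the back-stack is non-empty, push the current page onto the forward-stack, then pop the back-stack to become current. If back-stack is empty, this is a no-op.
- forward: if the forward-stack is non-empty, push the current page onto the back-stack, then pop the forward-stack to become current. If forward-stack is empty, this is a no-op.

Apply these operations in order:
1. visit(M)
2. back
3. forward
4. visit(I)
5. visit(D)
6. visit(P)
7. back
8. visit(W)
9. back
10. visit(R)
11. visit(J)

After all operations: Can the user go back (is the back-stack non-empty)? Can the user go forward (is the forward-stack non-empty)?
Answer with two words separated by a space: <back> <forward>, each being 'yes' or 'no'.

Answer: yes no

Derivation:
After 1 (visit(M)): cur=M back=1 fwd=0
After 2 (back): cur=HOME back=0 fwd=1
After 3 (forward): cur=M back=1 fwd=0
After 4 (visit(I)): cur=I back=2 fwd=0
After 5 (visit(D)): cur=D back=3 fwd=0
After 6 (visit(P)): cur=P back=4 fwd=0
After 7 (back): cur=D back=3 fwd=1
After 8 (visit(W)): cur=W back=4 fwd=0
After 9 (back): cur=D back=3 fwd=1
After 10 (visit(R)): cur=R back=4 fwd=0
After 11 (visit(J)): cur=J back=5 fwd=0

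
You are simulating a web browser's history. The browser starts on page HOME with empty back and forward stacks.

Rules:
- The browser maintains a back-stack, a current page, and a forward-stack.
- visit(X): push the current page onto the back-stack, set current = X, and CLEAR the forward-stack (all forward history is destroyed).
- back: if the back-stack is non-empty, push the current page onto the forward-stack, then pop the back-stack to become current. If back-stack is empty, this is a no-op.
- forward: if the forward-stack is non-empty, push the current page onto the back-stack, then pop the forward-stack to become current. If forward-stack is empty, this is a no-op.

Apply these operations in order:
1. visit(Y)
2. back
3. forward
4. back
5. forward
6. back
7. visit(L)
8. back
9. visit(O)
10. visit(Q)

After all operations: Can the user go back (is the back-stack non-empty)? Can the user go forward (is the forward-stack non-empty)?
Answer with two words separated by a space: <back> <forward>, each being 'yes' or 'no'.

Answer: yes no

Derivation:
After 1 (visit(Y)): cur=Y back=1 fwd=0
After 2 (back): cur=HOME back=0 fwd=1
After 3 (forward): cur=Y back=1 fwd=0
After 4 (back): cur=HOME back=0 fwd=1
After 5 (forward): cur=Y back=1 fwd=0
After 6 (back): cur=HOME back=0 fwd=1
After 7 (visit(L)): cur=L back=1 fwd=0
After 8 (back): cur=HOME back=0 fwd=1
After 9 (visit(O)): cur=O back=1 fwd=0
After 10 (visit(Q)): cur=Q back=2 fwd=0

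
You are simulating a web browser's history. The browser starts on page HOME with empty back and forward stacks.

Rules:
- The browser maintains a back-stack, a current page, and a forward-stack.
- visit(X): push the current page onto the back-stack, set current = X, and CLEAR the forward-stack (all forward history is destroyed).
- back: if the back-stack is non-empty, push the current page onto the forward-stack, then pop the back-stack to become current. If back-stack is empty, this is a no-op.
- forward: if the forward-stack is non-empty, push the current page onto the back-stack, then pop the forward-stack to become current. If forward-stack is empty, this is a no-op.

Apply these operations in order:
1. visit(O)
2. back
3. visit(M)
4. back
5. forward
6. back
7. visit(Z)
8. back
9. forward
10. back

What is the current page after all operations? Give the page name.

Answer: HOME

Derivation:
After 1 (visit(O)): cur=O back=1 fwd=0
After 2 (back): cur=HOME back=0 fwd=1
After 3 (visit(M)): cur=M back=1 fwd=0
After 4 (back): cur=HOME back=0 fwd=1
After 5 (forward): cur=M back=1 fwd=0
After 6 (back): cur=HOME back=0 fwd=1
After 7 (visit(Z)): cur=Z back=1 fwd=0
After 8 (back): cur=HOME back=0 fwd=1
After 9 (forward): cur=Z back=1 fwd=0
After 10 (back): cur=HOME back=0 fwd=1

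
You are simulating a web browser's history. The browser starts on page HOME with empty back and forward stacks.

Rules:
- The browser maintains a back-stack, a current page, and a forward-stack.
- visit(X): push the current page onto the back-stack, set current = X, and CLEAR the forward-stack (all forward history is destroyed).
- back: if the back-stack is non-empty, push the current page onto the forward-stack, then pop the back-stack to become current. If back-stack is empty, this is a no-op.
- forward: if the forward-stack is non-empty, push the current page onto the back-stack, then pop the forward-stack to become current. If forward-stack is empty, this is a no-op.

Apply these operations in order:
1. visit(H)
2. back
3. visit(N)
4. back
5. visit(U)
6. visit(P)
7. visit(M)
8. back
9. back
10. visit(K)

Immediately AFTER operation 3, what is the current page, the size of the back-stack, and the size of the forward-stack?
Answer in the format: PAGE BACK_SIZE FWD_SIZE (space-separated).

After 1 (visit(H)): cur=H back=1 fwd=0
After 2 (back): cur=HOME back=0 fwd=1
After 3 (visit(N)): cur=N back=1 fwd=0

N 1 0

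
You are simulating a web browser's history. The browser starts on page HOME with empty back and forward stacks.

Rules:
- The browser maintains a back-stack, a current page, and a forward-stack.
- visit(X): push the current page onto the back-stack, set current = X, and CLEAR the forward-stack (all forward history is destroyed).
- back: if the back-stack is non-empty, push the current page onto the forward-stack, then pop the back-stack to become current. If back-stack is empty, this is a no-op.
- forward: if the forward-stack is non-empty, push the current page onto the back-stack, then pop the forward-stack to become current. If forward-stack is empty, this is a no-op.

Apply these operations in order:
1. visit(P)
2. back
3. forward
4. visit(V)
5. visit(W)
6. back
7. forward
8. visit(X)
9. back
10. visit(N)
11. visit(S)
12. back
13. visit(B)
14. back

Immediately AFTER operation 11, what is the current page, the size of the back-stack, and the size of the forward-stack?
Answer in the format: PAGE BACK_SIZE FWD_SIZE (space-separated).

After 1 (visit(P)): cur=P back=1 fwd=0
After 2 (back): cur=HOME back=0 fwd=1
After 3 (forward): cur=P back=1 fwd=0
After 4 (visit(V)): cur=V back=2 fwd=0
After 5 (visit(W)): cur=W back=3 fwd=0
After 6 (back): cur=V back=2 fwd=1
After 7 (forward): cur=W back=3 fwd=0
After 8 (visit(X)): cur=X back=4 fwd=0
After 9 (back): cur=W back=3 fwd=1
After 10 (visit(N)): cur=N back=4 fwd=0
After 11 (visit(S)): cur=S back=5 fwd=0

S 5 0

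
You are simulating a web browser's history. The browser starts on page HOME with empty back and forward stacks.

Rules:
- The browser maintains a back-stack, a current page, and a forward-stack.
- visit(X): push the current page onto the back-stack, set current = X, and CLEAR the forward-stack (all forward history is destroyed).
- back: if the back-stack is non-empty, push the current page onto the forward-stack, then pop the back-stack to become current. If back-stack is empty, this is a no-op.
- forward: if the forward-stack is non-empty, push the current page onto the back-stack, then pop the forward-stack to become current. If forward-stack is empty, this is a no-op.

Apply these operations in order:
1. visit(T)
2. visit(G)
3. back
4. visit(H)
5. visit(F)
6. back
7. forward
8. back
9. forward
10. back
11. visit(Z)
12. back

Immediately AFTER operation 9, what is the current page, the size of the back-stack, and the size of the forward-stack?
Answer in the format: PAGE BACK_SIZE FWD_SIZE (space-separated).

After 1 (visit(T)): cur=T back=1 fwd=0
After 2 (visit(G)): cur=G back=2 fwd=0
After 3 (back): cur=T back=1 fwd=1
After 4 (visit(H)): cur=H back=2 fwd=0
After 5 (visit(F)): cur=F back=3 fwd=0
After 6 (back): cur=H back=2 fwd=1
After 7 (forward): cur=F back=3 fwd=0
After 8 (back): cur=H back=2 fwd=1
After 9 (forward): cur=F back=3 fwd=0

F 3 0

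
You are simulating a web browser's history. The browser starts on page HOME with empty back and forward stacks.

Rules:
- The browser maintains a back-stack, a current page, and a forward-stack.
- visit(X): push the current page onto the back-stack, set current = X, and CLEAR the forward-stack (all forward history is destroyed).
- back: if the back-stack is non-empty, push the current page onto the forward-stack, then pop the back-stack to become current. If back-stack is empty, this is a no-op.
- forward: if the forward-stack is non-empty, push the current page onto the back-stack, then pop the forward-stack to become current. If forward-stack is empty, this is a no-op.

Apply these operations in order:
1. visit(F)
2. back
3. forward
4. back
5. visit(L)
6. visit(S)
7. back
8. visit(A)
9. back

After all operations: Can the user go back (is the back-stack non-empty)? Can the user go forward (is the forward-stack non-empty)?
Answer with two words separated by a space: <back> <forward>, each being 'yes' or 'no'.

After 1 (visit(F)): cur=F back=1 fwd=0
After 2 (back): cur=HOME back=0 fwd=1
After 3 (forward): cur=F back=1 fwd=0
After 4 (back): cur=HOME back=0 fwd=1
After 5 (visit(L)): cur=L back=1 fwd=0
After 6 (visit(S)): cur=S back=2 fwd=0
After 7 (back): cur=L back=1 fwd=1
After 8 (visit(A)): cur=A back=2 fwd=0
After 9 (back): cur=L back=1 fwd=1

Answer: yes yes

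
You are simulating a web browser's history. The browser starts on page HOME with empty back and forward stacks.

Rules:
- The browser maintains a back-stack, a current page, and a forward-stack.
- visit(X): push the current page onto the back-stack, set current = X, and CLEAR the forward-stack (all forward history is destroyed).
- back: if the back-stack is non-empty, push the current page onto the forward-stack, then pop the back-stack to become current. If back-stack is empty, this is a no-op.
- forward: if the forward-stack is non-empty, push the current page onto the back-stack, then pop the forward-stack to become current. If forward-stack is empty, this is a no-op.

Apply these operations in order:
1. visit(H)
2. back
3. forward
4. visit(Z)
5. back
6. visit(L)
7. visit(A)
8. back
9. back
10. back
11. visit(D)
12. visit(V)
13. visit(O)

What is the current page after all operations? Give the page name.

Answer: O

Derivation:
After 1 (visit(H)): cur=H back=1 fwd=0
After 2 (back): cur=HOME back=0 fwd=1
After 3 (forward): cur=H back=1 fwd=0
After 4 (visit(Z)): cur=Z back=2 fwd=0
After 5 (back): cur=H back=1 fwd=1
After 6 (visit(L)): cur=L back=2 fwd=0
After 7 (visit(A)): cur=A back=3 fwd=0
After 8 (back): cur=L back=2 fwd=1
After 9 (back): cur=H back=1 fwd=2
After 10 (back): cur=HOME back=0 fwd=3
After 11 (visit(D)): cur=D back=1 fwd=0
After 12 (visit(V)): cur=V back=2 fwd=0
After 13 (visit(O)): cur=O back=3 fwd=0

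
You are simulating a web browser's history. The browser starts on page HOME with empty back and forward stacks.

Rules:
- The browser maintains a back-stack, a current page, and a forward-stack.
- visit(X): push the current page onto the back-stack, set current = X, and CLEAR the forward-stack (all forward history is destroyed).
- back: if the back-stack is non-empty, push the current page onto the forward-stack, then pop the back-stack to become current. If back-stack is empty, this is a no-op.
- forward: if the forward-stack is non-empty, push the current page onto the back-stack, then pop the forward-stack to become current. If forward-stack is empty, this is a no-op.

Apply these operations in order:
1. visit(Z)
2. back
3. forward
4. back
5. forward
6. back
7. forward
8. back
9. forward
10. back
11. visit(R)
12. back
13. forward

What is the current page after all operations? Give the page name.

Answer: R

Derivation:
After 1 (visit(Z)): cur=Z back=1 fwd=0
After 2 (back): cur=HOME back=0 fwd=1
After 3 (forward): cur=Z back=1 fwd=0
After 4 (back): cur=HOME back=0 fwd=1
After 5 (forward): cur=Z back=1 fwd=0
After 6 (back): cur=HOME back=0 fwd=1
After 7 (forward): cur=Z back=1 fwd=0
After 8 (back): cur=HOME back=0 fwd=1
After 9 (forward): cur=Z back=1 fwd=0
After 10 (back): cur=HOME back=0 fwd=1
After 11 (visit(R)): cur=R back=1 fwd=0
After 12 (back): cur=HOME back=0 fwd=1
After 13 (forward): cur=R back=1 fwd=0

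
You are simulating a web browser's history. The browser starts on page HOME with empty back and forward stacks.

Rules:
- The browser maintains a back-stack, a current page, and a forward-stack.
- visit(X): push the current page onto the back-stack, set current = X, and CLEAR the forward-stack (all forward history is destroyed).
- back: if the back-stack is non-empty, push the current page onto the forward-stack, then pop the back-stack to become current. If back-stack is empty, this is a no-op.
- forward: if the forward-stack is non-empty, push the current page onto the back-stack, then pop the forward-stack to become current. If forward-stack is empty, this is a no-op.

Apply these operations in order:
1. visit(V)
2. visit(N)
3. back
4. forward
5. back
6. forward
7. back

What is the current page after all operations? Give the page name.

After 1 (visit(V)): cur=V back=1 fwd=0
After 2 (visit(N)): cur=N back=2 fwd=0
After 3 (back): cur=V back=1 fwd=1
After 4 (forward): cur=N back=2 fwd=0
After 5 (back): cur=V back=1 fwd=1
After 6 (forward): cur=N back=2 fwd=0
After 7 (back): cur=V back=1 fwd=1

Answer: V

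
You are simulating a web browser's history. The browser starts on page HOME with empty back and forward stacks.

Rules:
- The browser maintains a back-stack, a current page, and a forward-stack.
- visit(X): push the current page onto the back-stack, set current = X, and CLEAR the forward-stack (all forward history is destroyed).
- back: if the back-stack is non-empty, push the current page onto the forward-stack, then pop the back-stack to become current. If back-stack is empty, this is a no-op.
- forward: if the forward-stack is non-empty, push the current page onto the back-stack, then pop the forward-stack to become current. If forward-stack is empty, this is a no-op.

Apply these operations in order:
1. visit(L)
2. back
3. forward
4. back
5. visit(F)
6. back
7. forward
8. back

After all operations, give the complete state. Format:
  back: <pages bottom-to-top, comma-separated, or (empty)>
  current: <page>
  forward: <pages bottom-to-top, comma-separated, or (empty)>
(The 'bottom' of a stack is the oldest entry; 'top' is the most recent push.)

After 1 (visit(L)): cur=L back=1 fwd=0
After 2 (back): cur=HOME back=0 fwd=1
After 3 (forward): cur=L back=1 fwd=0
After 4 (back): cur=HOME back=0 fwd=1
After 5 (visit(F)): cur=F back=1 fwd=0
After 6 (back): cur=HOME back=0 fwd=1
After 7 (forward): cur=F back=1 fwd=0
After 8 (back): cur=HOME back=0 fwd=1

Answer: back: (empty)
current: HOME
forward: F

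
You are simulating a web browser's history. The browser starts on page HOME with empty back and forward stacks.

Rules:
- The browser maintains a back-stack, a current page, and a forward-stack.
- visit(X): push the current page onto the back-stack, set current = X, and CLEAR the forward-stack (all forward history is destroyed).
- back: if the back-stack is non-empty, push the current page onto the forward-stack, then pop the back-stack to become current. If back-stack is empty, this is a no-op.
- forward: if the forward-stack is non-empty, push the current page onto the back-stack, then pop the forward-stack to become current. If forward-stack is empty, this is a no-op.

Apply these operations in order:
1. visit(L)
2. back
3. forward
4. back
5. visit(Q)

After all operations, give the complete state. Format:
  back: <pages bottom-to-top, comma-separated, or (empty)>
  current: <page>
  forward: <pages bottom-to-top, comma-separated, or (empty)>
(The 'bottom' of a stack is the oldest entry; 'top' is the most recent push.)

Answer: back: HOME
current: Q
forward: (empty)

Derivation:
After 1 (visit(L)): cur=L back=1 fwd=0
After 2 (back): cur=HOME back=0 fwd=1
After 3 (forward): cur=L back=1 fwd=0
After 4 (back): cur=HOME back=0 fwd=1
After 5 (visit(Q)): cur=Q back=1 fwd=0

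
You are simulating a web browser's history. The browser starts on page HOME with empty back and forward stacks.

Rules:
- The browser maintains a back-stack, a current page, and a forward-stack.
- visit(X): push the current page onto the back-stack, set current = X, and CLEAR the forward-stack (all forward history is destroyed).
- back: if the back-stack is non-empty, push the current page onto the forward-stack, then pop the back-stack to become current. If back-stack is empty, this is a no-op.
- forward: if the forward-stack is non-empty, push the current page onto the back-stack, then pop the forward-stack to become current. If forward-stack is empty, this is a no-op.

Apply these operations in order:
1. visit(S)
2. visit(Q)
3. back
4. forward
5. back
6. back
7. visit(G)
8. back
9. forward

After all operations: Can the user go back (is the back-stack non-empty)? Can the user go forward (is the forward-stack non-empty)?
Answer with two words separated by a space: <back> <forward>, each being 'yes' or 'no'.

After 1 (visit(S)): cur=S back=1 fwd=0
After 2 (visit(Q)): cur=Q back=2 fwd=0
After 3 (back): cur=S back=1 fwd=1
After 4 (forward): cur=Q back=2 fwd=0
After 5 (back): cur=S back=1 fwd=1
After 6 (back): cur=HOME back=0 fwd=2
After 7 (visit(G)): cur=G back=1 fwd=0
After 8 (back): cur=HOME back=0 fwd=1
After 9 (forward): cur=G back=1 fwd=0

Answer: yes no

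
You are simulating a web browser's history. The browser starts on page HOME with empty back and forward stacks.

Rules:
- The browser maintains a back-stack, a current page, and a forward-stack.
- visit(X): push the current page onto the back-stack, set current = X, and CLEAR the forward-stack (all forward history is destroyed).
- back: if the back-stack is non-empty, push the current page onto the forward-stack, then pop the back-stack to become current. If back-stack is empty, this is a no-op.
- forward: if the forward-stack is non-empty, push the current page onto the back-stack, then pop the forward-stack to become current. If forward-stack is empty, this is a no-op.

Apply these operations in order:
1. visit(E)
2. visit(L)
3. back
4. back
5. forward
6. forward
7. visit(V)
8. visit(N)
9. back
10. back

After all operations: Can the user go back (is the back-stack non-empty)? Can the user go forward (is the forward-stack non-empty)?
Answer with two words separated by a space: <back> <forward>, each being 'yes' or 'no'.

Answer: yes yes

Derivation:
After 1 (visit(E)): cur=E back=1 fwd=0
After 2 (visit(L)): cur=L back=2 fwd=0
After 3 (back): cur=E back=1 fwd=1
After 4 (back): cur=HOME back=0 fwd=2
After 5 (forward): cur=E back=1 fwd=1
After 6 (forward): cur=L back=2 fwd=0
After 7 (visit(V)): cur=V back=3 fwd=0
After 8 (visit(N)): cur=N back=4 fwd=0
After 9 (back): cur=V back=3 fwd=1
After 10 (back): cur=L back=2 fwd=2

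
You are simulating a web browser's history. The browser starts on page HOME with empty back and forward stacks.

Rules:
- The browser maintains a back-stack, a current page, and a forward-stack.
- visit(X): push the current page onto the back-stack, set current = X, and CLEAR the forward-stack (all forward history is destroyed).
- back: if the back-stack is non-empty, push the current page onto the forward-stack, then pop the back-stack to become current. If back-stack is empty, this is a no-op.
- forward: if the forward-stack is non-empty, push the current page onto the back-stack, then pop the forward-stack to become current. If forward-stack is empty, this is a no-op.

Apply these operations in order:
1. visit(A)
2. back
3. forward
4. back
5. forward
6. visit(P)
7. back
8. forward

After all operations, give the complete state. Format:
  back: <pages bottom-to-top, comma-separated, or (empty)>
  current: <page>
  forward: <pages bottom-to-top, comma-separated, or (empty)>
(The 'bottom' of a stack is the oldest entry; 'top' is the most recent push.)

Answer: back: HOME,A
current: P
forward: (empty)

Derivation:
After 1 (visit(A)): cur=A back=1 fwd=0
After 2 (back): cur=HOME back=0 fwd=1
After 3 (forward): cur=A back=1 fwd=0
After 4 (back): cur=HOME back=0 fwd=1
After 5 (forward): cur=A back=1 fwd=0
After 6 (visit(P)): cur=P back=2 fwd=0
After 7 (back): cur=A back=1 fwd=1
After 8 (forward): cur=P back=2 fwd=0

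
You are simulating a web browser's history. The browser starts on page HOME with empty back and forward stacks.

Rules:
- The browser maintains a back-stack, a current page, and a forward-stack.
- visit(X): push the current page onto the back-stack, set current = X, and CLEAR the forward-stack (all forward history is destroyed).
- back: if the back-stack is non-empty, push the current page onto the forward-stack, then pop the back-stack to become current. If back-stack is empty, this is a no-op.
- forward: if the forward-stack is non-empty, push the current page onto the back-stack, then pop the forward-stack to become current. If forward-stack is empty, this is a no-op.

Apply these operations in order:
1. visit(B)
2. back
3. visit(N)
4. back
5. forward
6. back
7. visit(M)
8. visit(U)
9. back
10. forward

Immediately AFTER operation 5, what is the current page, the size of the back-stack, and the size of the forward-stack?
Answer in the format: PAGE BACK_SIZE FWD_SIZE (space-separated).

After 1 (visit(B)): cur=B back=1 fwd=0
After 2 (back): cur=HOME back=0 fwd=1
After 3 (visit(N)): cur=N back=1 fwd=0
After 4 (back): cur=HOME back=0 fwd=1
After 5 (forward): cur=N back=1 fwd=0

N 1 0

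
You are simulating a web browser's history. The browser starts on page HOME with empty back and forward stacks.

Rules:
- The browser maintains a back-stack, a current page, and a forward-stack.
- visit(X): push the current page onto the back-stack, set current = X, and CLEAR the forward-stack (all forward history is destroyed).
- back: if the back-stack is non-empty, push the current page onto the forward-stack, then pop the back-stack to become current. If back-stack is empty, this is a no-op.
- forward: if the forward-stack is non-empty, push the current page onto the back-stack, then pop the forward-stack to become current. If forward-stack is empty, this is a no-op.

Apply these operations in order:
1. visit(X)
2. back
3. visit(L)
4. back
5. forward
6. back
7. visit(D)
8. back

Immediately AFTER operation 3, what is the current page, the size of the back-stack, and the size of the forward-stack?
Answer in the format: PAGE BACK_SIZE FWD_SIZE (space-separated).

After 1 (visit(X)): cur=X back=1 fwd=0
After 2 (back): cur=HOME back=0 fwd=1
After 3 (visit(L)): cur=L back=1 fwd=0

L 1 0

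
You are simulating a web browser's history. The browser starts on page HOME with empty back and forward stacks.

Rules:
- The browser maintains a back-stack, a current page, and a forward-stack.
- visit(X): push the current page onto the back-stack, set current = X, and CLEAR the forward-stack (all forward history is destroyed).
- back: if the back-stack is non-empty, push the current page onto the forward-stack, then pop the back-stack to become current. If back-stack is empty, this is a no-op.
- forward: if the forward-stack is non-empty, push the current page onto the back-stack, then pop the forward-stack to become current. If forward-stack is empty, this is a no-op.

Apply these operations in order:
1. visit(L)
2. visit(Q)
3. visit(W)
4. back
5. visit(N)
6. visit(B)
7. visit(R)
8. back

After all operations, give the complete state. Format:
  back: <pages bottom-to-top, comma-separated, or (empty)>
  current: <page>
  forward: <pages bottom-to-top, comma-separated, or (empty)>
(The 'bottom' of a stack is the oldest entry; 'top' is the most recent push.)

Answer: back: HOME,L,Q,N
current: B
forward: R

Derivation:
After 1 (visit(L)): cur=L back=1 fwd=0
After 2 (visit(Q)): cur=Q back=2 fwd=0
After 3 (visit(W)): cur=W back=3 fwd=0
After 4 (back): cur=Q back=2 fwd=1
After 5 (visit(N)): cur=N back=3 fwd=0
After 6 (visit(B)): cur=B back=4 fwd=0
After 7 (visit(R)): cur=R back=5 fwd=0
After 8 (back): cur=B back=4 fwd=1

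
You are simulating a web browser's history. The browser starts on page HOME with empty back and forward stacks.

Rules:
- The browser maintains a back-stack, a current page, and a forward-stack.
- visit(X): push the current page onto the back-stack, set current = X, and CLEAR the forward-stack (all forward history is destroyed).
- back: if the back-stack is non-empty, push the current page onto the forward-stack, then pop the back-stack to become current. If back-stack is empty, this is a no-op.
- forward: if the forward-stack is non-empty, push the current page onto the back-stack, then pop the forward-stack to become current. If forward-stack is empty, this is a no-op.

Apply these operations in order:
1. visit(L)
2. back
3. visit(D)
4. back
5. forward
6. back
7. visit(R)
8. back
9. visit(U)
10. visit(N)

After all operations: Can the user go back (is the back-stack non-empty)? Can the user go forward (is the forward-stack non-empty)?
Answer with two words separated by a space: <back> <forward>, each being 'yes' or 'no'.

After 1 (visit(L)): cur=L back=1 fwd=0
After 2 (back): cur=HOME back=0 fwd=1
After 3 (visit(D)): cur=D back=1 fwd=0
After 4 (back): cur=HOME back=0 fwd=1
After 5 (forward): cur=D back=1 fwd=0
After 6 (back): cur=HOME back=0 fwd=1
After 7 (visit(R)): cur=R back=1 fwd=0
After 8 (back): cur=HOME back=0 fwd=1
After 9 (visit(U)): cur=U back=1 fwd=0
After 10 (visit(N)): cur=N back=2 fwd=0

Answer: yes no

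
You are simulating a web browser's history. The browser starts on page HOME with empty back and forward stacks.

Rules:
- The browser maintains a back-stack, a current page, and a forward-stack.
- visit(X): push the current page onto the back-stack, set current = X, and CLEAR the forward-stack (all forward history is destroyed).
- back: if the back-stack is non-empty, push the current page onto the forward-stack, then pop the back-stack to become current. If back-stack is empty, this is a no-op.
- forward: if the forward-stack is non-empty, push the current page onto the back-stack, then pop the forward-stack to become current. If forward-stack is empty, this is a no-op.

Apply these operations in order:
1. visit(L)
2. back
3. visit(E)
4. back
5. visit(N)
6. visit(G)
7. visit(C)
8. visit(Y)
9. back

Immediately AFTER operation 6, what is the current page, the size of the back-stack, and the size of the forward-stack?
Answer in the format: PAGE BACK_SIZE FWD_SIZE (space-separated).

After 1 (visit(L)): cur=L back=1 fwd=0
After 2 (back): cur=HOME back=0 fwd=1
After 3 (visit(E)): cur=E back=1 fwd=0
After 4 (back): cur=HOME back=0 fwd=1
After 5 (visit(N)): cur=N back=1 fwd=0
After 6 (visit(G)): cur=G back=2 fwd=0

G 2 0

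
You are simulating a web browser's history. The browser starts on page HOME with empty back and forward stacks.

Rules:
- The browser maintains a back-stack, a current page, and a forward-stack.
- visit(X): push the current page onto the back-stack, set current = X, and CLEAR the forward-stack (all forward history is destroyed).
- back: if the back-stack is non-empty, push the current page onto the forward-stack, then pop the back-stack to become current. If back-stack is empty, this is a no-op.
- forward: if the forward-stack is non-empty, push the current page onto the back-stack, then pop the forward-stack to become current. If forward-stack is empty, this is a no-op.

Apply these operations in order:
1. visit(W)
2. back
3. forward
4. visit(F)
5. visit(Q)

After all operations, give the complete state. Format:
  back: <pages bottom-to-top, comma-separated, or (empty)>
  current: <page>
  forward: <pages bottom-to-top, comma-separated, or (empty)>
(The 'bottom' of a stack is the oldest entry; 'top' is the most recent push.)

Answer: back: HOME,W,F
current: Q
forward: (empty)

Derivation:
After 1 (visit(W)): cur=W back=1 fwd=0
After 2 (back): cur=HOME back=0 fwd=1
After 3 (forward): cur=W back=1 fwd=0
After 4 (visit(F)): cur=F back=2 fwd=0
After 5 (visit(Q)): cur=Q back=3 fwd=0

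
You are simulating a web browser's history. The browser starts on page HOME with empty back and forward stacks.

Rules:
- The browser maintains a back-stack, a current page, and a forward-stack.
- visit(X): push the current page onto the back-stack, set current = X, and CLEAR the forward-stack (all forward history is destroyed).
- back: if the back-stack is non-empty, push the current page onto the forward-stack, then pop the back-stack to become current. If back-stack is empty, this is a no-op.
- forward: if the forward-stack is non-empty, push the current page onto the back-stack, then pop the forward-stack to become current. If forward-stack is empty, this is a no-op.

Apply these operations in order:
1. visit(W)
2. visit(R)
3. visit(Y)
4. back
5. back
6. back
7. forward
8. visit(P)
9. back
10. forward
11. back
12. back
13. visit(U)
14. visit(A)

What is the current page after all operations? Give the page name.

Answer: A

Derivation:
After 1 (visit(W)): cur=W back=1 fwd=0
After 2 (visit(R)): cur=R back=2 fwd=0
After 3 (visit(Y)): cur=Y back=3 fwd=0
After 4 (back): cur=R back=2 fwd=1
After 5 (back): cur=W back=1 fwd=2
After 6 (back): cur=HOME back=0 fwd=3
After 7 (forward): cur=W back=1 fwd=2
After 8 (visit(P)): cur=P back=2 fwd=0
After 9 (back): cur=W back=1 fwd=1
After 10 (forward): cur=P back=2 fwd=0
After 11 (back): cur=W back=1 fwd=1
After 12 (back): cur=HOME back=0 fwd=2
After 13 (visit(U)): cur=U back=1 fwd=0
After 14 (visit(A)): cur=A back=2 fwd=0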